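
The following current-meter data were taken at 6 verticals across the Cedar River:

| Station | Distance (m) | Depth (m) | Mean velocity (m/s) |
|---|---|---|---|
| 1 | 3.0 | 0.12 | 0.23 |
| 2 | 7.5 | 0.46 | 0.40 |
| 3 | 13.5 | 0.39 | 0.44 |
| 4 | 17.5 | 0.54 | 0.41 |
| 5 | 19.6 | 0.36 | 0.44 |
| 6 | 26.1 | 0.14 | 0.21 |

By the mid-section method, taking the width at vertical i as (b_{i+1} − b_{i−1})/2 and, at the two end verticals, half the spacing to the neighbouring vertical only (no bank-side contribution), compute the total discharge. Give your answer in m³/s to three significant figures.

3.34 m³/s

w_1 = (7.5 − 3.0)/2 = 2.25 m; q_1 = 0.23 × 0.12 × 2.25 = 0.06210 m³/s
w_2 = (13.5 − 3.0)/2 = 5.25 m; q_2 = 0.40 × 0.46 × 5.25 = 0.9660 m³/s
w_3 = (17.5 − 7.5)/2 = 5 m; q_3 = 0.44 × 0.39 × 5 = 0.8580 m³/s
w_4 = (19.6 − 13.5)/2 = 3.05 m; q_4 = 0.41 × 0.54 × 3.05 = 0.6753 m³/s
w_5 = (26.1 − 17.5)/2 = 4.3 m; q_5 = 0.44 × 0.36 × 4.3 = 0.6811 m³/s
w_6 = (26.1 − 19.6)/2 = 3.25 m; q_6 = 0.21 × 0.14 × 3.25 = 0.09555 m³/s
Q = Σ qᵢ = 3.338 m³/s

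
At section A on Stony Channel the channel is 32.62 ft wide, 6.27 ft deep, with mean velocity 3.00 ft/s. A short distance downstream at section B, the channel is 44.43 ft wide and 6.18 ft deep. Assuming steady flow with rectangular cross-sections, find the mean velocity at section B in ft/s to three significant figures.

2.23 ft/s

Q = A₁V₁ = (32.62×6.27) × 3.00 = 613.6 ft³/s
A₂ = 44.43 × 6.18 = 274.6 ft²
V₂ = Q/A₂ = 613.6/274.6 = 2.235 ft/s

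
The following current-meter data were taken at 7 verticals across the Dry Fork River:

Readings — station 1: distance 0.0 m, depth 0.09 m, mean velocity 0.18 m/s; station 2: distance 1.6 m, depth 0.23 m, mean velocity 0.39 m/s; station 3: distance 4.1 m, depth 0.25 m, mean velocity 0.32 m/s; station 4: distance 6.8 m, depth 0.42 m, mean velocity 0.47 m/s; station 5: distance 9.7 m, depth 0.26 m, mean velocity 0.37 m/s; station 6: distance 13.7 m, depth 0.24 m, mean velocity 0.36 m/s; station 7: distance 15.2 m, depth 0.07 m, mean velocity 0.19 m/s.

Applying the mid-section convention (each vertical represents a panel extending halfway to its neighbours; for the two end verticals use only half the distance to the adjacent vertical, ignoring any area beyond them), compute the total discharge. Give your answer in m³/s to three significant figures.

w_1 = (1.6 − 0.0)/2 = 0.8 m; q_1 = 0.18 × 0.09 × 0.8 = 0.01296 m³/s
w_2 = (4.1 − 0.0)/2 = 2.05 m; q_2 = 0.39 × 0.23 × 2.05 = 0.1839 m³/s
w_3 = (6.8 − 1.6)/2 = 2.6 m; q_3 = 0.32 × 0.25 × 2.6 = 0.2080 m³/s
w_4 = (9.7 − 4.1)/2 = 2.8 m; q_4 = 0.47 × 0.42 × 2.8 = 0.5527 m³/s
w_5 = (13.7 − 6.8)/2 = 3.45 m; q_5 = 0.37 × 0.26 × 3.45 = 0.3319 m³/s
w_6 = (15.2 − 9.7)/2 = 2.75 m; q_6 = 0.36 × 0.24 × 2.75 = 0.2376 m³/s
w_7 = (15.2 − 13.7)/2 = 0.75 m; q_7 = 0.19 × 0.07 × 0.75 = 0.009975 m³/s
Q = Σ qᵢ = 1.537 m³/s

1.54 m³/s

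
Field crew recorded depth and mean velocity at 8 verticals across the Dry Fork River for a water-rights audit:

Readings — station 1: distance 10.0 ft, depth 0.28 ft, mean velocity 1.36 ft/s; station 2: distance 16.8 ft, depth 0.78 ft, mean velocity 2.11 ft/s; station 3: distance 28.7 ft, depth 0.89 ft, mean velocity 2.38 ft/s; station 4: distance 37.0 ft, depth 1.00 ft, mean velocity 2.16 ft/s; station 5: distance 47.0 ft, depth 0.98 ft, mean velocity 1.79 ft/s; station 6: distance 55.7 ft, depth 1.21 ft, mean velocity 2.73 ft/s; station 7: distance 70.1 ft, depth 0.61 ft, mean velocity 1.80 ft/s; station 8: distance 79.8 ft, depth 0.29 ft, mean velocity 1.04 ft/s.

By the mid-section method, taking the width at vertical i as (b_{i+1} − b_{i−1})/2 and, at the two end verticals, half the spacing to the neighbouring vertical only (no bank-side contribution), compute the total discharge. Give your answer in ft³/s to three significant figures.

127 ft³/s

w_1 = (16.8 − 10.0)/2 = 3.4 ft; q_1 = 1.36 × 0.28 × 3.4 = 1.295 ft³/s
w_2 = (28.7 − 10.0)/2 = 9.35 ft; q_2 = 2.11 × 0.78 × 9.35 = 15.39 ft³/s
w_3 = (37.0 − 16.8)/2 = 10.1 ft; q_3 = 2.38 × 0.89 × 10.1 = 21.39 ft³/s
w_4 = (47.0 − 28.7)/2 = 9.15 ft; q_4 = 2.16 × 1.00 × 9.15 = 19.76 ft³/s
w_5 = (55.7 − 37.0)/2 = 9.35 ft; q_5 = 1.79 × 0.98 × 9.35 = 16.40 ft³/s
w_6 = (70.1 − 47.0)/2 = 11.55 ft; q_6 = 2.73 × 1.21 × 11.55 = 38.15 ft³/s
w_7 = (79.8 − 55.7)/2 = 12.05 ft; q_7 = 1.80 × 0.61 × 12.05 = 13.23 ft³/s
w_8 = (79.8 − 70.1)/2 = 4.85 ft; q_8 = 1.04 × 0.29 × 4.85 = 1.463 ft³/s
Q = Σ qᵢ = 127.1 ft³/s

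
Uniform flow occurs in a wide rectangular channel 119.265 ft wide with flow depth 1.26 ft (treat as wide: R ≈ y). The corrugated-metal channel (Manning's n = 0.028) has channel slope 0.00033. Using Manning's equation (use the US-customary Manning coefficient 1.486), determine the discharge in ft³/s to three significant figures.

A = b·y = 119.265 × 1.26 = 150.3 ft²
Wide channel: R ≈ y = 1.26 ft
Q = (1.486/n)·A·R^(2/3)·S^(1/2) = (1.486/0.028) × 150.3 × 1.260^(2/3) × 0.00033^(1/2) = 169.0 ft³/s

169 ft³/s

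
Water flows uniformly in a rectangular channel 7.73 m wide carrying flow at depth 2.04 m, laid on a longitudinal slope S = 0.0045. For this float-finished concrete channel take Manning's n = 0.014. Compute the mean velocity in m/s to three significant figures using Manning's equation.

5.81 m/s

A = b·y = 7.73 × 2.04 = 15.77 m²
P = b + 2y = 7.73 + 2×2.04 = 11.81 m
R = A/P = 15.77/11.81 = 1.335 m
Q = (1/n)·A·R^(2/3)·S^(1/2) = (1/0.014) × 15.77 × 1.335^(2/3) × 0.0045^(1/2) = 91.62 m³/s
V = Q/A = 91.62/15.77 = 5.810 m/s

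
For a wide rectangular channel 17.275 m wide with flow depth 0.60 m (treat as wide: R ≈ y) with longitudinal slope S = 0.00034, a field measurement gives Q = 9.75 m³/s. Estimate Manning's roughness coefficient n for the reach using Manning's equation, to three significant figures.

A = b·y = 17.275 × 0.60 = 10.37 m²
Wide channel: R ≈ y = 0.60 m
n = (1/Q)·A·R^(2/3)·S^(1/2) = (1/9.75) × 10.37 × 0.7114 × 0.01844 = 0.01394

0.0139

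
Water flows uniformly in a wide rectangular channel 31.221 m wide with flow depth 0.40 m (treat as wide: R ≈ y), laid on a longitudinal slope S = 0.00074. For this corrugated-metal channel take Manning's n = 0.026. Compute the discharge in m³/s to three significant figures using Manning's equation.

7.09 m³/s

A = b·y = 31.221 × 0.40 = 12.49 m²
Wide channel: R ≈ y = 0.40 m
Q = (1/n)·A·R^(2/3)·S^(1/2) = (1/0.026) × 12.49 × 0.4000^(2/3) × 0.00074^(1/2) = 7.093 m³/s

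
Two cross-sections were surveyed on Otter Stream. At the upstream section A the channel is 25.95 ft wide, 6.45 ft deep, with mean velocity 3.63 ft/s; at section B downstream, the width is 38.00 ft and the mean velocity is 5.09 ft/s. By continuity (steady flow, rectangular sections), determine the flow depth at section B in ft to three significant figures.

3.14 ft

Q = A₁V₁ = (25.95×6.45) × 3.63 = 607.6 ft³/s
d₂ = Q/(b₂ V₂) = 607.6/(38.00×5.09) = 3.141 ft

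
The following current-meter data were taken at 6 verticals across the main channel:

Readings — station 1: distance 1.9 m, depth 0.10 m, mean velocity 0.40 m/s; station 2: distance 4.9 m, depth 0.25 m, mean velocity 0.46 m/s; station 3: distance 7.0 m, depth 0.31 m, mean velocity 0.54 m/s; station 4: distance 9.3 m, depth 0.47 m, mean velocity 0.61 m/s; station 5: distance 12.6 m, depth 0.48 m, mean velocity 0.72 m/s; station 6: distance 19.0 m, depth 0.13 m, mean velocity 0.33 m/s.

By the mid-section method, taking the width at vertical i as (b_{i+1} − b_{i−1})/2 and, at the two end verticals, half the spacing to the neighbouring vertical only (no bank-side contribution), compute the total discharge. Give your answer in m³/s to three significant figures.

w_1 = (4.9 − 1.9)/2 = 1.5 m; q_1 = 0.40 × 0.10 × 1.5 = 0.06000 m³/s
w_2 = (7.0 − 1.9)/2 = 2.55 m; q_2 = 0.46 × 0.25 × 2.55 = 0.2933 m³/s
w_3 = (9.3 − 4.9)/2 = 2.2 m; q_3 = 0.54 × 0.31 × 2.2 = 0.3683 m³/s
w_4 = (12.6 − 7.0)/2 = 2.8 m; q_4 = 0.61 × 0.47 × 2.8 = 0.8028 m³/s
w_5 = (19.0 − 9.3)/2 = 4.85 m; q_5 = 0.72 × 0.48 × 4.85 = 1.676 m³/s
w_6 = (19.0 − 12.6)/2 = 3.2 m; q_6 = 0.33 × 0.13 × 3.2 = 0.1373 m³/s
Q = Σ qᵢ = 3.338 m³/s

3.34 m³/s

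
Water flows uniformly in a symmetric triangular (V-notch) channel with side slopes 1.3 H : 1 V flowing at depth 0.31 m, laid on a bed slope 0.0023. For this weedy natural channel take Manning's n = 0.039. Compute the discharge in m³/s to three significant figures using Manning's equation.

0.0380 m³/s

A = z·y² = 1.3×0.31² = 0.1249 m²
P = 2y√(1+z²) = 2×0.31×√(1+1.3²) = 1.017 m
R = A/P = 0.1249/1.017 = 0.1229 m
Q = (1/n)·A·R^(2/3)·S^(1/2) = (1/0.039) × 0.1249 × 0.1229^(2/3) × 0.0023^(1/2) = 0.03797 m³/s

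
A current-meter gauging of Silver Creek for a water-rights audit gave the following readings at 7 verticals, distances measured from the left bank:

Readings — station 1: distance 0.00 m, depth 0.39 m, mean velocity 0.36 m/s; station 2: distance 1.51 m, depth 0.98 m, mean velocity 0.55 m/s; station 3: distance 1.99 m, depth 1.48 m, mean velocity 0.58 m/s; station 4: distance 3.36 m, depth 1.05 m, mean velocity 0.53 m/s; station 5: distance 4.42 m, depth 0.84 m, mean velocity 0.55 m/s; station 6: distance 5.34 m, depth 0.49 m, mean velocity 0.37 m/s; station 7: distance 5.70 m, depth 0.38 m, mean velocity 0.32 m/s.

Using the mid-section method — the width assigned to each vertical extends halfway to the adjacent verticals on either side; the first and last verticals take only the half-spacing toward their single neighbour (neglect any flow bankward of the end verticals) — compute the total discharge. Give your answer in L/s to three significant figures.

2710 L/s

w_1 = (1.51 − 0.00)/2 = 0.755 m; q_1 = 0.36 × 0.39 × 0.755 = 0.1060 m³/s
w_2 = (1.99 − 0.00)/2 = 0.995 m; q_2 = 0.55 × 0.98 × 0.995 = 0.5363 m³/s
w_3 = (3.36 − 1.51)/2 = 0.925 m; q_3 = 0.58 × 1.48 × 0.925 = 0.7940 m³/s
w_4 = (4.42 − 1.99)/2 = 1.215 m; q_4 = 0.53 × 1.05 × 1.215 = 0.6761 m³/s
w_5 = (5.34 − 3.36)/2 = 0.99 m; q_5 = 0.55 × 0.84 × 0.99 = 0.4574 m³/s
w_6 = (5.70 − 4.42)/2 = 0.64 m; q_6 = 0.37 × 0.49 × 0.64 = 0.1160 m³/s
w_7 = (5.70 − 5.34)/2 = 0.18 m; q_7 = 0.32 × 0.38 × 0.18 = 0.02189 m³/s
Q = Σ qᵢ = 2.708 m³/s
= 2.708 × 1000 = 2708 L/s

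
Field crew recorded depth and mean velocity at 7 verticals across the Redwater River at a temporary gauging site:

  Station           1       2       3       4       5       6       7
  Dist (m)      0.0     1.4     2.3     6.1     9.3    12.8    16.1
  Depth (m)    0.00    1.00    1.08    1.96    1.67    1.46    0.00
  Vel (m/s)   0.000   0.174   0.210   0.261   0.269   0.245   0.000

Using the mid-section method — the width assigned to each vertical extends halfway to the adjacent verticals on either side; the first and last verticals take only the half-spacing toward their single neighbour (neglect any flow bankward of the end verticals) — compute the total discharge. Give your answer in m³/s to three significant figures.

5.24 m³/s

w_2 = (2.3 − 0.0)/2 = 1.15 m; q_2 = 0.174 × 1.00 × 1.15 = 0.2001 m³/s
w_3 = (6.1 − 1.4)/2 = 2.35 m; q_3 = 0.210 × 1.08 × 2.35 = 0.5330 m³/s
w_4 = (9.3 − 2.3)/2 = 3.5 m; q_4 = 0.261 × 1.96 × 3.5 = 1.790 m³/s
w_5 = (12.8 − 6.1)/2 = 3.35 m; q_5 = 0.269 × 1.67 × 3.35 = 1.505 m³/s
w_6 = (16.1 − 9.3)/2 = 3.4 m; q_6 = 0.245 × 1.46 × 3.4 = 1.216 m³/s
Stations 1, 7 contribute zero (depth or velocity is 0).
Q = Σ qᵢ = 5.245 m³/s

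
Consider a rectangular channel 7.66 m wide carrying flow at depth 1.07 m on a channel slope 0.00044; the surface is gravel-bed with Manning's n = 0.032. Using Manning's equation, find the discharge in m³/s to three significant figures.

4.77 m³/s

A = b·y = 7.66 × 1.07 = 8.196 m²
P = b + 2y = 7.66 + 2×1.07 = 9.800 m
R = A/P = 8.196/9.800 = 0.8363 m
Q = (1/n)·A·R^(2/3)·S^(1/2) = (1/0.032) × 8.196 × 0.8363^(2/3) × 0.00044^(1/2) = 4.769 m³/s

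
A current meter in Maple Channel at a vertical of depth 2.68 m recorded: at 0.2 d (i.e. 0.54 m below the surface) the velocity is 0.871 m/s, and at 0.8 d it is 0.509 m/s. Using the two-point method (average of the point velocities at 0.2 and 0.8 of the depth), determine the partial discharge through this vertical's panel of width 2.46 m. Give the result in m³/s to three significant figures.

v̄ = (0.871 + 0.509) / 2 = 0.6900 m/s
q = v̄ × d × w = 0.6900 × 2.68 × 2.46 = 4.549 m³/s

4.55 m³/s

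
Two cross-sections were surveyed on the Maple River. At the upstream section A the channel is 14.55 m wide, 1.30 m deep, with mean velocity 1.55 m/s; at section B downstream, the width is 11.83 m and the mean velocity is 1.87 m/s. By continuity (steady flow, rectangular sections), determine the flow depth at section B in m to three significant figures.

1.33 m

Q = A₁V₁ = (14.55×1.30) × 1.55 = 29.32 m³/s
d₂ = Q/(b₂ V₂) = 29.32/(11.83×1.87) = 1.325 m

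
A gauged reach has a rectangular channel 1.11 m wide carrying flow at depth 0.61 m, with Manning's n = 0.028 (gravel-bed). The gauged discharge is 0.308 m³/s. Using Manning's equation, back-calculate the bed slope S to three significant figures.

0.000843

A = b·y = 1.11 × 0.61 = 0.6771 m²
P = b + 2y = 1.11 + 2×0.61 = 2.330 m
R = A/P = 0.6771/2.330 = 0.2906 m
S = (Q·n / (1·A·R^(2/3)))² = (0.308×0.028 / (1×0.6771×0.4387))² = 0.0008428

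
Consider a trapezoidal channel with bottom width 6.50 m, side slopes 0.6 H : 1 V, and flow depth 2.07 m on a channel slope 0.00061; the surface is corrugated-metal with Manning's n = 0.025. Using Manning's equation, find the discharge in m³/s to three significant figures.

20.0 m³/s

A = (b + z·y)·y = (6.50 + 0.6×2.07)×2.07 = 16.03 m²
P = b + 2y√(1+z²) = 6.50 + 2×2.07×√(1+0.6²) = 11.33 m
R = A/P = 16.03/11.33 = 1.415 m
Q = (1/n)·A·R^(2/3)·S^(1/2) = (1/0.025) × 16.03 × 1.415^(2/3) × 0.00061^(1/2) = 19.95 m³/s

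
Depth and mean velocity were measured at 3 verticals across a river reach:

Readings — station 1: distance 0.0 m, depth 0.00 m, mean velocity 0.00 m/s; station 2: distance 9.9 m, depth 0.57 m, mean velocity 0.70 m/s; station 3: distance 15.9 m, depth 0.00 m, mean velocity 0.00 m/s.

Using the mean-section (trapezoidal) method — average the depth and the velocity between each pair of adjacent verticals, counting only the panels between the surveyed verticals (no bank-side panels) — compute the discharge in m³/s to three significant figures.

1.59 m³/s

Panel 1-2: Δb = 9.9 m, d̄ = (0.00+0.57)/2 = 0.285, v̄ = (0.00+0.70)/2 = 0.35 → q = 9.9×0.285×0.35 = 0.9875 m³/s
Panel 2-3: Δb = 6 m, d̄ = (0.57+0.00)/2 = 0.285, v̄ = (0.70+0.00)/2 = 0.35 → q = 6×0.285×0.35 = 0.5985 m³/s
Q = Σ q = 1.586 m³/s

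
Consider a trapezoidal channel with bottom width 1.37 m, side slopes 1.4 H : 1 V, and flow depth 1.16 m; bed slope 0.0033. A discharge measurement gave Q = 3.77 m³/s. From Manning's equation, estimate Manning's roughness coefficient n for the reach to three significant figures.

0.0396

A = (b + z·y)·y = (1.37 + 1.4×1.16)×1.16 = 3.473 m²
P = b + 2y√(1+z²) = 1.37 + 2×1.16×√(1+1.4²) = 5.361 m
R = A/P = 3.473/5.361 = 0.6478 m
n = (1/Q)·A·R^(2/3)·S^(1/2) = (1/3.77) × 3.473 × 0.7487 × 0.05745 = 0.03962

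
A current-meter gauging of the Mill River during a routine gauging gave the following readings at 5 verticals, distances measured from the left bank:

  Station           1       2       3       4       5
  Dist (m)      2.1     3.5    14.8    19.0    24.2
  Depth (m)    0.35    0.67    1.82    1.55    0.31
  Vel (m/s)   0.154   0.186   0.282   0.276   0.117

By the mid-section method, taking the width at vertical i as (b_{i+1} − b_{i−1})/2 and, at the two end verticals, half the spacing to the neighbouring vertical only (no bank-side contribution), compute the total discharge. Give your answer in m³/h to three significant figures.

24900 m³/h

w_1 = (3.5 − 2.1)/2 = 0.7 m; q_1 = 0.154 × 0.35 × 0.7 = 0.03773 m³/s
w_2 = (14.8 − 2.1)/2 = 6.35 m; q_2 = 0.186 × 0.67 × 6.35 = 0.7913 m³/s
w_3 = (19.0 − 3.5)/2 = 7.75 m; q_3 = 0.282 × 1.82 × 7.75 = 3.978 m³/s
w_4 = (24.2 − 14.8)/2 = 4.7 m; q_4 = 0.276 × 1.55 × 4.7 = 2.011 m³/s
w_5 = (24.2 − 19.0)/2 = 2.6 m; q_5 = 0.117 × 0.31 × 2.6 = 0.09430 m³/s
Q = Σ qᵢ = 6.912 m³/s
= 6.912 × 3600 = 24880 m³/h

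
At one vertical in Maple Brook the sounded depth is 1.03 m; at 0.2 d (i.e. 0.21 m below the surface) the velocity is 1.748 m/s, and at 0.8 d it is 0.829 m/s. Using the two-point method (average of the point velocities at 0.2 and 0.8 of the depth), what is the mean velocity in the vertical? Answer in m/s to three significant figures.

v̄ = (1.748 + 0.829) / 2 = 1.289 m/s

1.29 m/s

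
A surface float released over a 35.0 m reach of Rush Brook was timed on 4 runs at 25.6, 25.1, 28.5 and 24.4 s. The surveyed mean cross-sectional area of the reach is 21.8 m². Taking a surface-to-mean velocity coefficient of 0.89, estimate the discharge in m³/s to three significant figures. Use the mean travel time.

26.2 m³/s

t̄ = (25.6 + 25.1 + 28.5 + 24.4) / 4 = 25.9 s
v_surface = L / t̄ = 35.0 / 25.9 = 1.351 m/s
v_mean = 0.89 × 1.351 = 1.203 m/s
Q = A × v_mean = 21.8 × 1.203 = 26.22 m³/s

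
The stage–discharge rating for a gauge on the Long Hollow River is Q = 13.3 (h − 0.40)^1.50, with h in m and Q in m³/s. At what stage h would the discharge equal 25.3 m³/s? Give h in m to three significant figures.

h − h₀ = (Q/C)^(1/b) = (25.3/13.3)^(1/1.50) = 1.535 m
h = 0.40 + 1.535 = 1.935 m

1.94 m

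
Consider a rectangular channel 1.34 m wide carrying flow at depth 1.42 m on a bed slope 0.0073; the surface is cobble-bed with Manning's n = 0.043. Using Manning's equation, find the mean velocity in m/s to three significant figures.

1.18 m/s

A = b·y = 1.34 × 1.42 = 1.903 m²
P = b + 2y = 1.34 + 2×1.42 = 4.180 m
R = A/P = 1.903/4.180 = 0.4552 m
Q = (1/n)·A·R^(2/3)·S^(1/2) = (1/0.043) × 1.903 × 0.4552^(2/3) × 0.0073^(1/2) = 2.237 m³/s
V = Q/A = 2.237/1.903 = 1.176 m/s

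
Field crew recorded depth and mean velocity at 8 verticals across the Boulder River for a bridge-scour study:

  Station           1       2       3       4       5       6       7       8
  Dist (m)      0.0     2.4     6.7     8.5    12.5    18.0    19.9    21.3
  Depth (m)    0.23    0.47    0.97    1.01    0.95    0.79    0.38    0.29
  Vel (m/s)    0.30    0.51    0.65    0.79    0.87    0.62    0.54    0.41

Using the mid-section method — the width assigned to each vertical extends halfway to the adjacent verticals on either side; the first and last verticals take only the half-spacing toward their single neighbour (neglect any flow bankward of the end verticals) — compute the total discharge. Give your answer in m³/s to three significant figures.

w_1 = (2.4 − 0.0)/2 = 1.2 m; q_1 = 0.30 × 0.23 × 1.2 = 0.08280 m³/s
w_2 = (6.7 − 0.0)/2 = 3.35 m; q_2 = 0.51 × 0.47 × 3.35 = 0.8030 m³/s
w_3 = (8.5 − 2.4)/2 = 3.05 m; q_3 = 0.65 × 0.97 × 3.05 = 1.923 m³/s
w_4 = (12.5 − 6.7)/2 = 2.9 m; q_4 = 0.79 × 1.01 × 2.9 = 2.314 m³/s
w_5 = (18.0 − 8.5)/2 = 4.75 m; q_5 = 0.87 × 0.95 × 4.75 = 3.926 m³/s
w_6 = (19.9 − 12.5)/2 = 3.7 m; q_6 = 0.62 × 0.79 × 3.7 = 1.812 m³/s
w_7 = (21.3 − 18.0)/2 = 1.65 m; q_7 = 0.54 × 0.38 × 1.65 = 0.3386 m³/s
w_8 = (21.3 − 19.9)/2 = 0.7 m; q_8 = 0.41 × 0.29 × 0.7 = 0.08323 m³/s
Q = Σ qᵢ = 11.28 m³/s

11.3 m³/s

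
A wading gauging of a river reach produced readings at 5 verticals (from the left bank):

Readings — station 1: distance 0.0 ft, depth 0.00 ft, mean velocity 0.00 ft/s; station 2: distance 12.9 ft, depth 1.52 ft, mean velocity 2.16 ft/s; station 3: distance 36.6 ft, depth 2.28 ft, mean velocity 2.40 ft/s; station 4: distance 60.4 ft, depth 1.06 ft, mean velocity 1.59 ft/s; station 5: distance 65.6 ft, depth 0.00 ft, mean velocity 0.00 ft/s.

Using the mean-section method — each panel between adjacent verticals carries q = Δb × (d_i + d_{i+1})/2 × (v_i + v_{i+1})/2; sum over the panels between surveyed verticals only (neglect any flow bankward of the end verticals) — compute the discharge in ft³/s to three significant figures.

Panel 1-2: Δb = 12.9 ft, d̄ = (0.00+1.52)/2 = 0.76, v̄ = (0.00+2.16)/2 = 1.08 → q = 12.9×0.76×1.08 = 10.59 ft³/s
Panel 2-3: Δb = 23.7 ft, d̄ = (1.52+2.28)/2 = 1.9, v̄ = (2.16+2.40)/2 = 2.28 → q = 23.7×1.9×2.28 = 102.7 ft³/s
Panel 3-4: Δb = 23.8 ft, d̄ = (2.28+1.06)/2 = 1.67, v̄ = (2.40+1.59)/2 = 1.995 → q = 23.8×1.67×1.995 = 79.29 ft³/s
Panel 4-5: Δb = 5.2 ft, d̄ = (1.06+0.00)/2 = 0.53, v̄ = (1.59+0.00)/2 = 0.795 → q = 5.2×0.53×0.795 = 2.191 ft³/s
Q = Σ q = 194.7 ft³/s

195 ft³/s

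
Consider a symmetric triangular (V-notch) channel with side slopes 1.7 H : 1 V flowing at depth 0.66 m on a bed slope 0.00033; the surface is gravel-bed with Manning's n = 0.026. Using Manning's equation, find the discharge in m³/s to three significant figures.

0.224 m³/s

A = z·y² = 1.7×0.66² = 0.7405 m²
P = 2y√(1+z²) = 2×0.66×√(1+1.7²) = 2.603 m
R = A/P = 0.7405/2.603 = 0.2844 m
Q = (1/n)·A·R^(2/3)·S^(1/2) = (1/0.026) × 0.7405 × 0.2844^(2/3) × 0.00033^(1/2) = 0.2238 m³/s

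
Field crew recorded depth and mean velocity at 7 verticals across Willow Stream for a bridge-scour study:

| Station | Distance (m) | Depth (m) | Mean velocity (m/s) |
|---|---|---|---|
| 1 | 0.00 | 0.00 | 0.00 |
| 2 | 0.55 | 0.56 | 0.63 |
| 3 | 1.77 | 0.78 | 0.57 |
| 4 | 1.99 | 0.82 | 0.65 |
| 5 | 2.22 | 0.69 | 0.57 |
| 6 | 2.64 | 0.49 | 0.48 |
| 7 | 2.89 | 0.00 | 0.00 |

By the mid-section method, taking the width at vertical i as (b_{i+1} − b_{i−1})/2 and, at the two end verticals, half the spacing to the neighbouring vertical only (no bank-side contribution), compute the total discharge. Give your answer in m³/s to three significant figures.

0.959 m³/s

w_2 = (1.77 − 0.00)/2 = 0.885 m; q_2 = 0.63 × 0.56 × 0.885 = 0.3122 m³/s
w_3 = (1.99 − 0.55)/2 = 0.72 m; q_3 = 0.57 × 0.78 × 0.72 = 0.3201 m³/s
w_4 = (2.22 − 1.77)/2 = 0.225 m; q_4 = 0.65 × 0.82 × 0.225 = 0.1199 m³/s
w_5 = (2.64 − 1.99)/2 = 0.325 m; q_5 = 0.57 × 0.69 × 0.325 = 0.1278 m³/s
w_6 = (2.89 − 2.22)/2 = 0.335 m; q_6 = 0.48 × 0.49 × 0.335 = 0.07879 m³/s
Stations 1, 7 contribute zero (depth or velocity is 0).
Q = Σ qᵢ = 0.9589 m³/s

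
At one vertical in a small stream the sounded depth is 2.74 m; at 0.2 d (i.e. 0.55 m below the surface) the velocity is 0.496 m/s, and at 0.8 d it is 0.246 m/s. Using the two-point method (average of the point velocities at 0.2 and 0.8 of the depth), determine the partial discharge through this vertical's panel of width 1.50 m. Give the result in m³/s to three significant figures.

1.52 m³/s

v̄ = (0.496 + 0.246) / 2 = 0.3710 m/s
q = v̄ × d × w = 0.3710 × 2.74 × 1.50 = 1.525 m³/s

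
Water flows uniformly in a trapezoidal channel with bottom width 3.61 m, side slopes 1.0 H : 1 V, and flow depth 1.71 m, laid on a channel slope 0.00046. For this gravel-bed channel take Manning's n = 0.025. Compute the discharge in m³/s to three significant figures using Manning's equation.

A = (b + z·y)·y = (3.61 + 1.0×1.71)×1.71 = 9.097 m²
P = b + 2y√(1+z²) = 3.61 + 2×1.71×√(1+1.0²) = 8.447 m
R = A/P = 9.097/8.447 = 1.077 m
Q = (1/n)·A·R^(2/3)·S^(1/2) = (1/0.025) × 9.097 × 1.077^(2/3) × 0.00046^(1/2) = 8.200 m³/s

8.20 m³/s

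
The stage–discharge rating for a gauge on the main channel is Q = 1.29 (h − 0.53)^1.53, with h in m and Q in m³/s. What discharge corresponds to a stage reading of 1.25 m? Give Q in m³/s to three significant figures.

Q = 1.29 × (1.25 − 0.53)^1.53 = 1.29 × 0.72^1.53 = 0.7804 m³/s

0.780 m³/s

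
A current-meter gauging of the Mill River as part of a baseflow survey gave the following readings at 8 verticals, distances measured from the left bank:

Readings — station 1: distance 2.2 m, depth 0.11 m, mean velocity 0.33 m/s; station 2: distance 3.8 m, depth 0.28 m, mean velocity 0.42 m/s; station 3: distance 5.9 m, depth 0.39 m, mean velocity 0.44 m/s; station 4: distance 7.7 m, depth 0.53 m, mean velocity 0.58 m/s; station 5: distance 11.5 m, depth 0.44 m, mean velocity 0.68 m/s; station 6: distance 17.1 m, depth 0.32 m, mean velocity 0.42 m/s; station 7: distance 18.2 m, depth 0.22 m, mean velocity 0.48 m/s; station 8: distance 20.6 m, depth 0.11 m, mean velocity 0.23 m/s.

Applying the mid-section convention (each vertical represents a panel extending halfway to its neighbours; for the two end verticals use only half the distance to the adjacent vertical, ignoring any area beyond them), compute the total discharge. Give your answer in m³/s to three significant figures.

3.51 m³/s

w_1 = (3.8 − 2.2)/2 = 0.8 m; q_1 = 0.33 × 0.11 × 0.8 = 0.02904 m³/s
w_2 = (5.9 − 2.2)/2 = 1.85 m; q_2 = 0.42 × 0.28 × 1.85 = 0.2176 m³/s
w_3 = (7.7 − 3.8)/2 = 1.95 m; q_3 = 0.44 × 0.39 × 1.95 = 0.3346 m³/s
w_4 = (11.5 − 5.9)/2 = 2.8 m; q_4 = 0.58 × 0.53 × 2.8 = 0.8607 m³/s
w_5 = (17.1 − 7.7)/2 = 4.7 m; q_5 = 0.68 × 0.44 × 4.7 = 1.406 m³/s
w_6 = (18.2 − 11.5)/2 = 3.35 m; q_6 = 0.42 × 0.32 × 3.35 = 0.4502 m³/s
w_7 = (20.6 − 17.1)/2 = 1.75 m; q_7 = 0.48 × 0.22 × 1.75 = 0.1848 m³/s
w_8 = (20.6 − 18.2)/2 = 1.2 m; q_8 = 0.23 × 0.11 × 1.2 = 0.03036 m³/s
Q = Σ qᵢ = 3.514 m³/s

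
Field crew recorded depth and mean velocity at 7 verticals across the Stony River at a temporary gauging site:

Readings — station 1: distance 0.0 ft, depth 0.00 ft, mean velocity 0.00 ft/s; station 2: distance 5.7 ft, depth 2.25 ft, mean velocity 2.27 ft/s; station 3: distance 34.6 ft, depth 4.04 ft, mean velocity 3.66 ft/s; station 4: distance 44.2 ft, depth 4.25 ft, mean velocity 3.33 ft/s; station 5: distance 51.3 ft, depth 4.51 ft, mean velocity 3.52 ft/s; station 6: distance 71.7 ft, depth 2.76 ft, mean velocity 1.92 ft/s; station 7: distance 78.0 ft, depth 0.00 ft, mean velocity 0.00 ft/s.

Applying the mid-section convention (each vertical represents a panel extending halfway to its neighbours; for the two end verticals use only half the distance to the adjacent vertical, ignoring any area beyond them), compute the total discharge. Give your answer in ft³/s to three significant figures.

w_2 = (34.6 − 0.0)/2 = 17.3 ft; q_2 = 2.27 × 2.25 × 17.3 = 88.36 ft³/s
w_3 = (44.2 − 5.7)/2 = 19.25 ft; q_3 = 3.66 × 4.04 × 19.25 = 284.6 ft³/s
w_4 = (51.3 − 34.6)/2 = 8.35 ft; q_4 = 3.33 × 4.25 × 8.35 = 118.2 ft³/s
w_5 = (71.7 − 44.2)/2 = 13.75 ft; q_5 = 3.52 × 4.51 × 13.75 = 218.3 ft³/s
w_6 = (78.0 − 51.3)/2 = 13.35 ft; q_6 = 1.92 × 2.76 × 13.35 = 70.74 ft³/s
Stations 1, 7 contribute zero (depth or velocity is 0).
Q = Σ qᵢ = 780.2 ft³/s

780 ft³/s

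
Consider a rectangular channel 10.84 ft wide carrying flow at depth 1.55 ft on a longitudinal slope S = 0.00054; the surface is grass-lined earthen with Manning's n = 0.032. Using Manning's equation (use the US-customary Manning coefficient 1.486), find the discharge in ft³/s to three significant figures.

20.5 ft³/s

A = b·y = 10.84 × 1.55 = 16.80 ft²
P = b + 2y = 10.84 + 2×1.55 = 13.94 ft
R = A/P = 16.80/13.94 = 1.205 ft
Q = (1.486/n)·A·R^(2/3)·S^(1/2) = (1.486/0.032) × 16.80 × 1.205^(2/3) × 0.00054^(1/2) = 20.53 ft³/s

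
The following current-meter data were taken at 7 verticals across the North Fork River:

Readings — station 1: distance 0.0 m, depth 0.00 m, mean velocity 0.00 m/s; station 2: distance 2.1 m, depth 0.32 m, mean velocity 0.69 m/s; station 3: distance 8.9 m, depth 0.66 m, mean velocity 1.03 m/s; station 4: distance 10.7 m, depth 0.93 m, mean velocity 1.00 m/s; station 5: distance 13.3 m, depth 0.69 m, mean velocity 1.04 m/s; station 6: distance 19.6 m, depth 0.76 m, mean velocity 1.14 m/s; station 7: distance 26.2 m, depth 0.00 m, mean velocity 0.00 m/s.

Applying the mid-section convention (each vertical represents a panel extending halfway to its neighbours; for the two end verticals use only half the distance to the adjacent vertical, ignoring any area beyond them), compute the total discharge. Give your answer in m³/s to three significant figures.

14.7 m³/s

w_2 = (8.9 − 0.0)/2 = 4.45 m; q_2 = 0.69 × 0.32 × 4.45 = 0.9826 m³/s
w_3 = (10.7 − 2.1)/2 = 4.3 m; q_3 = 1.03 × 0.66 × 4.3 = 2.923 m³/s
w_4 = (13.3 − 8.9)/2 = 2.2 m; q_4 = 1.00 × 0.93 × 2.2 = 2.046 m³/s
w_5 = (19.6 − 10.7)/2 = 4.45 m; q_5 = 1.04 × 0.69 × 4.45 = 3.193 m³/s
w_6 = (26.2 − 13.3)/2 = 6.45 m; q_6 = 1.14 × 0.76 × 6.45 = 5.588 m³/s
Stations 1, 7 contribute zero (depth or velocity is 0).
Q = Σ qᵢ = 14.73 m³/s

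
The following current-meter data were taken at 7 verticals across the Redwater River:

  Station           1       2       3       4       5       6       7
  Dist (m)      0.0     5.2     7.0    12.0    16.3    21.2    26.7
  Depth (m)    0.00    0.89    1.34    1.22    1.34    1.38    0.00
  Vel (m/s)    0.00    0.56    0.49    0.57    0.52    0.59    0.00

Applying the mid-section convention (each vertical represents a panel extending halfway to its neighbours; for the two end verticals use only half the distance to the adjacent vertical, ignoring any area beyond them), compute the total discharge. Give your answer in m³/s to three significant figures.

14.6 m³/s

w_2 = (7.0 − 0.0)/2 = 3.5 m; q_2 = 0.56 × 0.89 × 3.5 = 1.744 m³/s
w_3 = (12.0 − 5.2)/2 = 3.4 m; q_3 = 0.49 × 1.34 × 3.4 = 2.232 m³/s
w_4 = (16.3 − 7.0)/2 = 4.65 m; q_4 = 0.57 × 1.22 × 4.65 = 3.234 m³/s
w_5 = (21.2 − 12.0)/2 = 4.6 m; q_5 = 0.52 × 1.34 × 4.6 = 3.205 m³/s
w_6 = (26.7 − 16.3)/2 = 5.2 m; q_6 = 0.59 × 1.38 × 5.2 = 4.234 m³/s
Stations 1, 7 contribute zero (depth or velocity is 0).
Q = Σ qᵢ = 14.65 m³/s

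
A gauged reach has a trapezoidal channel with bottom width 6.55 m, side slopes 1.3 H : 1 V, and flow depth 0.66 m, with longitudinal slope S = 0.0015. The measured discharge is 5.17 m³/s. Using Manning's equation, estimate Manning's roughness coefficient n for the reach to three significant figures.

A = (b + z·y)·y = (6.55 + 1.3×0.66)×0.66 = 4.889 m²
P = b + 2y√(1+z²) = 6.55 + 2×0.66×√(1+1.3²) = 8.715 m
R = A/P = 4.889/8.715 = 0.5610 m
n = (1/Q)·A·R^(2/3)·S^(1/2) = (1/5.17) × 4.889 × 0.6802 × 0.03873 = 0.02491

0.0249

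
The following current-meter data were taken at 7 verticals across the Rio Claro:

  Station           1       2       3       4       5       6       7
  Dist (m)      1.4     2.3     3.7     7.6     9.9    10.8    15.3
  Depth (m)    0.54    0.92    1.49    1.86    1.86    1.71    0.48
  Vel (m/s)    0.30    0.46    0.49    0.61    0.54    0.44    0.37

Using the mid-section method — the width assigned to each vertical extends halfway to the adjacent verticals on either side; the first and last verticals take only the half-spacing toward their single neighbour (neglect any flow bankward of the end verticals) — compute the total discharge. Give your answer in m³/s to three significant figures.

w_1 = (2.3 − 1.4)/2 = 0.45 m; q_1 = 0.30 × 0.54 × 0.45 = 0.07290 m³/s
w_2 = (3.7 − 1.4)/2 = 1.15 m; q_2 = 0.46 × 0.92 × 1.15 = 0.4867 m³/s
w_3 = (7.6 − 2.3)/2 = 2.65 m; q_3 = 0.49 × 1.49 × 2.65 = 1.935 m³/s
w_4 = (9.9 − 3.7)/2 = 3.1 m; q_4 = 0.61 × 1.86 × 3.1 = 3.517 m³/s
w_5 = (10.8 − 7.6)/2 = 1.6 m; q_5 = 0.54 × 1.86 × 1.6 = 1.607 m³/s
w_6 = (15.3 − 9.9)/2 = 2.7 m; q_6 = 0.44 × 1.71 × 2.7 = 2.031 m³/s
w_7 = (15.3 − 10.8)/2 = 2.25 m; q_7 = 0.37 × 0.48 × 2.25 = 0.3996 m³/s
Q = Σ qᵢ = 10.05 m³/s

10.0 m³/s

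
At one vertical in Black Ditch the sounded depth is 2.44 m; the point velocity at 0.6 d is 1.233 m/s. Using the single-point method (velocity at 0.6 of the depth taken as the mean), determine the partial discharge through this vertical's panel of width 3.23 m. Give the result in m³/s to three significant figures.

9.72 m³/s

v̄ = v₀.₆ = 1.233 m/s
q = v̄ × d × w = 1.233 × 2.44 × 3.23 = 9.718 m³/s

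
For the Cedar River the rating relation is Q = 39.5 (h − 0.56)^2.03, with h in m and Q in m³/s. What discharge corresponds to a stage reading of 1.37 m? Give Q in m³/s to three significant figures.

Q = 39.5 × (1.37 − 0.56)^2.03 = 39.5 × 0.81^2.03 = 25.75 m³/s

25.8 m³/s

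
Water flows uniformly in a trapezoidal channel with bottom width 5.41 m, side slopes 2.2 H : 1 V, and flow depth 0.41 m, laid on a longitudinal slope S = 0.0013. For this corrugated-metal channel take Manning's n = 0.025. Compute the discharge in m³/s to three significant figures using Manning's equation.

1.85 m³/s

A = (b + z·y)·y = (5.41 + 2.2×0.41)×0.41 = 2.588 m²
P = b + 2y√(1+z²) = 5.41 + 2×0.41×√(1+2.2²) = 7.392 m
R = A/P = 2.588/7.392 = 0.3501 m
Q = (1/n)·A·R^(2/3)·S^(1/2) = (1/0.025) × 2.588 × 0.3501^(2/3) × 0.0013^(1/2) = 1.854 m³/s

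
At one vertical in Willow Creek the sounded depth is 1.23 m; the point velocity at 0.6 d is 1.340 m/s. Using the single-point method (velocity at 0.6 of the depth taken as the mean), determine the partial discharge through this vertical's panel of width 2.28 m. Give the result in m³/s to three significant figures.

3.76 m³/s

v̄ = v₀.₆ = 1.340 m/s
q = v̄ × d × w = 1.340 × 1.23 × 2.28 = 3.758 m³/s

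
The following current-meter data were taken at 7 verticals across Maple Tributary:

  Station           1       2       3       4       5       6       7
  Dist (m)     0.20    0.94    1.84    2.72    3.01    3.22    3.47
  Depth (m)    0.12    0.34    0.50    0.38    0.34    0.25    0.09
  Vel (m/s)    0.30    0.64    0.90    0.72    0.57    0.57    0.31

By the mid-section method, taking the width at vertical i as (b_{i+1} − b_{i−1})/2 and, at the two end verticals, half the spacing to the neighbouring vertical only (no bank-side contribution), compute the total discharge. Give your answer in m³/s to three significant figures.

w_1 = (0.94 − 0.20)/2 = 0.37 m; q_1 = 0.30 × 0.12 × 0.37 = 0.01332 m³/s
w_2 = (1.84 − 0.20)/2 = 0.82 m; q_2 = 0.64 × 0.34 × 0.82 = 0.1784 m³/s
w_3 = (2.72 − 0.94)/2 = 0.89 m; q_3 = 0.90 × 0.50 × 0.89 = 0.4005 m³/s
w_4 = (3.01 − 1.84)/2 = 0.585 m; q_4 = 0.72 × 0.38 × 0.585 = 0.1601 m³/s
w_5 = (3.22 − 2.72)/2 = 0.25 m; q_5 = 0.57 × 0.34 × 0.25 = 0.04845 m³/s
w_6 = (3.47 − 3.01)/2 = 0.23 m; q_6 = 0.57 × 0.25 × 0.23 = 0.03278 m³/s
w_7 = (3.47 − 3.22)/2 = 0.125 m; q_7 = 0.31 × 0.09 × 0.125 = 0.003488 m³/s
Q = Σ qᵢ = 0.8370 m³/s

0.837 m³/s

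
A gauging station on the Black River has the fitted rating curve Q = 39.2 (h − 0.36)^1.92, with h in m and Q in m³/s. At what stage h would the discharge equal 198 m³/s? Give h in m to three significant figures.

h − h₀ = (Q/C)^(1/b) = (198/39.2)^(1/1.92) = 2.325 m
h = 0.36 + 2.325 = 2.685 m

2.68 m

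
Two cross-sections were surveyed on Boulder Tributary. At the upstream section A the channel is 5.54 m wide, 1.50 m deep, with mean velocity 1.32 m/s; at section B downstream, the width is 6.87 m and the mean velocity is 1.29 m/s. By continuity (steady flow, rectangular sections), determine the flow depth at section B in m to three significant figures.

Q = A₁V₁ = (5.54×1.50) × 1.32 = 10.97 m³/s
d₂ = Q/(b₂ V₂) = 10.97/(6.87×1.29) = 1.238 m

1.24 m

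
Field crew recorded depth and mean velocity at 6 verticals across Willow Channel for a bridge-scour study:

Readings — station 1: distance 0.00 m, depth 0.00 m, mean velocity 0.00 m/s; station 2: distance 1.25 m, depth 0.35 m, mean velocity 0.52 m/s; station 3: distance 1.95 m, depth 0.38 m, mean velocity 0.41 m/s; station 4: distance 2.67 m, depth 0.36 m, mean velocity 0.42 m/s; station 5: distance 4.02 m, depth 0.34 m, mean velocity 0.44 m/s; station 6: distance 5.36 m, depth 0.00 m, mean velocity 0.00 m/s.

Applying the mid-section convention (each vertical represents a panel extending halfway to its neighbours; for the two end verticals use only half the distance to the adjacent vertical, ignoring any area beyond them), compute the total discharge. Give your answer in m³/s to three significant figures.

0.646 m³/s

w_2 = (1.95 − 0.00)/2 = 0.975 m; q_2 = 0.52 × 0.35 × 0.975 = 0.1775 m³/s
w_3 = (2.67 − 1.25)/2 = 0.71 m; q_3 = 0.41 × 0.38 × 0.71 = 0.1106 m³/s
w_4 = (4.02 − 1.95)/2 = 1.035 m; q_4 = 0.42 × 0.36 × 1.035 = 0.1565 m³/s
w_5 = (5.36 − 2.67)/2 = 1.345 m; q_5 = 0.44 × 0.34 × 1.345 = 0.2012 m³/s
Stations 1, 6 contribute zero (depth or velocity is 0).
Q = Σ qᵢ = 0.6458 m³/s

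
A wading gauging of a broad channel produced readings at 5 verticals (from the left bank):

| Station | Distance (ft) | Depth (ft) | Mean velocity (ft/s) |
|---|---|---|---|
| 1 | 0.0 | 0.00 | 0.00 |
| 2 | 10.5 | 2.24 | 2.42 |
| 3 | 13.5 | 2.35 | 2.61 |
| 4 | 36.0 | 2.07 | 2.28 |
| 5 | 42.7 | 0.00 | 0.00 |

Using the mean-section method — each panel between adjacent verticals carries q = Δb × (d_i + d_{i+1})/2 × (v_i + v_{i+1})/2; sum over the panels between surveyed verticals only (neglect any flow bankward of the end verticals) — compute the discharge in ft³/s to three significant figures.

161 ft³/s

Panel 1-2: Δb = 10.5 ft, d̄ = (0.00+2.24)/2 = 1.12, v̄ = (0.00+2.42)/2 = 1.21 → q = 10.5×1.12×1.21 = 14.23 ft³/s
Panel 2-3: Δb = 3 ft, d̄ = (2.24+2.35)/2 = 2.295, v̄ = (2.42+2.61)/2 = 2.515 → q = 3×2.295×2.515 = 17.32 ft³/s
Panel 3-4: Δb = 22.5 ft, d̄ = (2.35+2.07)/2 = 2.21, v̄ = (2.61+2.28)/2 = 2.445 → q = 22.5×2.21×2.445 = 121.6 ft³/s
Panel 4-5: Δb = 6.7 ft, d̄ = (2.07+0.00)/2 = 1.035, v̄ = (2.28+0.00)/2 = 1.14 → q = 6.7×1.035×1.14 = 7.905 ft³/s
Q = Σ q = 161.0 ft³/s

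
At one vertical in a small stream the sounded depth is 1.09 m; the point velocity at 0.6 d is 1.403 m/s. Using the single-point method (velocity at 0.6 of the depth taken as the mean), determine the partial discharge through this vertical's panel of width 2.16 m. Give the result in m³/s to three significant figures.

v̄ = v₀.₆ = 1.403 m/s
q = v̄ × d × w = 1.403 × 1.09 × 2.16 = 3.303 m³/s

3.30 m³/s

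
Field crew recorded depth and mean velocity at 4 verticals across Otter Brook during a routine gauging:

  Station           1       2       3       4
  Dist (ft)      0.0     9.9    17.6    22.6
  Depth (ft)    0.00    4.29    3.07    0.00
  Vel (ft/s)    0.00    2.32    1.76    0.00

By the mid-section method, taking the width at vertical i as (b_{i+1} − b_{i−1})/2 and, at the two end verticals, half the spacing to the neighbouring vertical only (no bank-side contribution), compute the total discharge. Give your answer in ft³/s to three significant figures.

122 ft³/s

w_2 = (17.6 − 0.0)/2 = 8.8 ft; q_2 = 2.32 × 4.29 × 8.8 = 87.58 ft³/s
w_3 = (22.6 − 9.9)/2 = 6.35 ft; q_3 = 1.76 × 3.07 × 6.35 = 34.31 ft³/s
Stations 1, 4 contribute zero (depth or velocity is 0).
Q = Σ qᵢ = 121.9 ft³/s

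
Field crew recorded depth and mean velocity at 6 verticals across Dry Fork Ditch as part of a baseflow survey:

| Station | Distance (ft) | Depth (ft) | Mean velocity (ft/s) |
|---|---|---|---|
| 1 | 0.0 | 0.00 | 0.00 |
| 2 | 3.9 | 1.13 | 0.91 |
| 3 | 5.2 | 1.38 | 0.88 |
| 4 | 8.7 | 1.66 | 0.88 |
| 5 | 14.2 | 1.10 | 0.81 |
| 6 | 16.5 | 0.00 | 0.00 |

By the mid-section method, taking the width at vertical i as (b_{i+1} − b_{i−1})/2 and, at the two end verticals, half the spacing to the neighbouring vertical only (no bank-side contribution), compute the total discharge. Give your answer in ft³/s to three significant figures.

w_2 = (5.2 − 0.0)/2 = 2.6 ft; q_2 = 0.91 × 1.13 × 2.6 = 2.674 ft³/s
w_3 = (8.7 − 3.9)/2 = 2.4 ft; q_3 = 0.88 × 1.38 × 2.4 = 2.915 ft³/s
w_4 = (14.2 − 5.2)/2 = 4.5 ft; q_4 = 0.88 × 1.66 × 4.5 = 6.574 ft³/s
w_5 = (16.5 − 8.7)/2 = 3.9 ft; q_5 = 0.81 × 1.10 × 3.9 = 3.475 ft³/s
Stations 1, 6 contribute zero (depth or velocity is 0).
Q = Σ qᵢ = 15.64 ft³/s

15.6 ft³/s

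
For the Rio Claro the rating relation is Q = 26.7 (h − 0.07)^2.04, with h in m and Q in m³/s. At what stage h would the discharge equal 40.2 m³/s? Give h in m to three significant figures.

1.29 m

h − h₀ = (Q/C)^(1/b) = (40.2/26.7)^(1/2.04) = 1.222 m
h = 0.07 + 1.222 = 1.292 m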